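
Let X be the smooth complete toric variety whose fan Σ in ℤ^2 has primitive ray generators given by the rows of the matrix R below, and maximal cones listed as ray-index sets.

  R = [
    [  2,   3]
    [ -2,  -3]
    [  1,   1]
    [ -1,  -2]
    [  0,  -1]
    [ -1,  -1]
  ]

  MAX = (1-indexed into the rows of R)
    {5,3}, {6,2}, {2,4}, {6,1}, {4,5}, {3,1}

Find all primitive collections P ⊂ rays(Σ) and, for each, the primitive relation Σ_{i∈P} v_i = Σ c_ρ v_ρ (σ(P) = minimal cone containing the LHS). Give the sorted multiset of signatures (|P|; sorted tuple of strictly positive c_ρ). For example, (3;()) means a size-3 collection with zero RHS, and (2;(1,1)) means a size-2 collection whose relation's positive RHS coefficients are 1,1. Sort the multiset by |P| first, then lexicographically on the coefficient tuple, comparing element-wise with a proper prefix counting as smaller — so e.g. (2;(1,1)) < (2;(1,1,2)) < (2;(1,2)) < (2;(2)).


Minimal non-faces — 9 found among 6 rays, 6 max cones:

  • {1,2}:  v_{1} + v_{2} = 0 — sig = (2;())
  • {3,6}:  v_{3} + v_{6} = 0 — sig = (2;())
  • {1,4}:  v_{1} + v_{4} = v_{3} — sig = (2;(1))
  • {2,3}:  v_{2} + v_{3} = v_{4} — sig = (2;(1))
  • {3,4}:  v_{3} + v_{4} = v_{5} — sig = (2;(1))
  • {4,6}:  v_{4} + v_{6} = v_{2} — sig = (2;(1))
  • {5,6}:  v_{5} + v_{6} = v_{4} — sig = (2;(1))
  • {1,5}:  v_{1} + v_{5} = 2·v_{3} — sig = (2;(2))
  • {2,5}:  v_{2} + v_{5} = 2·v_{4} — sig = (2;(2))

Signatures (|P|; sorted positive RHS coefficients), sorted:
{ (2;()) ×2,  (2;(1)) ×5,  (2;(2)) ×2 }


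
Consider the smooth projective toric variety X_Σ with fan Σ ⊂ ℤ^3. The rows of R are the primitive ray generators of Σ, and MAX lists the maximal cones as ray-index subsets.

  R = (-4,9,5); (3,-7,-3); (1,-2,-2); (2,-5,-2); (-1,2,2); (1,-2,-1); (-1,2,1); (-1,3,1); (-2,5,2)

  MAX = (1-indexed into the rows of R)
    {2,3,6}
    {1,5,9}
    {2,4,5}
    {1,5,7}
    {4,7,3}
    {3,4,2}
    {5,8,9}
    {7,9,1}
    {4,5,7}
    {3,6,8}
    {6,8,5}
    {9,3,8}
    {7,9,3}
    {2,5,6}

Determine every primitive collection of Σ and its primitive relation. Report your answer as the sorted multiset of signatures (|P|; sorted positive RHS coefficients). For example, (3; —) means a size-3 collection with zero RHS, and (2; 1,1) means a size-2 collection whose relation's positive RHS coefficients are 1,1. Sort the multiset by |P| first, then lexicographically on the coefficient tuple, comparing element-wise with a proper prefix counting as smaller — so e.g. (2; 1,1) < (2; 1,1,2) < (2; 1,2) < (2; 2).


|primitive collections| = 16. Relations:

  P={3,5}:  v_{3} + v_{5} = 0 ; sig = (2; —)
  P={4,9}:  v_{4} + v_{9} = 0 ; sig = (2; —)
  P={6,7}:  v_{6} + v_{7} = 0 ; sig = (2; —)
  P={1,2}:  v_{1} + v_{2} = v_{5} ; sig = (2; 1)
  P={2,7}:  v_{2} + v_{7} = v_{4} ; sig = (2; 1)
  P={2,9}:  v_{2} + v_{9} = v_{6} ; sig = (2; 1)
  P={4,6}:  v_{4} + v_{6} = v_{2} ; sig = (2; 1)
  P={4,8}:  v_{4} + v_{8} = v_{6} ; sig = (2; 1)
  P={6,9}:  v_{6} + v_{9} = v_{8} ; sig = (2; 1)
  P={7,8}:  v_{7} + v_{8} = v_{9} ; sig = (2; 1)
  P={1,3}:  v_{1} + v_{3} = v_{7} + v_{9} ; sig = (2; 1,1)
  P={1,4}:  v_{1} + v_{4} = v_{5} + v_{7} ; sig = (2; 1,1)
  P={1,6}:  v_{1} + v_{6} = v_{5} + v_{9} ; sig = (2; 1,1)
  P={1,8}:  v_{1} + v_{8} = v_{5} + 2·v_{9} ; sig = (2; 1,2)
  P={2,8}:  v_{2} + v_{8} = 2·v_{6} ; sig = (2; 2)
  P={5,7,9}:  v_{5} + v_{7} + v_{9} = v_{1} ; sig = (3; 1)

Sorted signature multiset PRS(X):
    (2; —)
    (2; —)
    (2; —)
    (2; 1)
    (2; 1)
    (2; 1)
    (2; 1)
    (2; 1)
    (2; 1)
    (2; 1)
    (2; 1,1)
    (2; 1,1)
    (2; 1,1)
    (2; 1,2)
    (2; 2)
    (3; 1)


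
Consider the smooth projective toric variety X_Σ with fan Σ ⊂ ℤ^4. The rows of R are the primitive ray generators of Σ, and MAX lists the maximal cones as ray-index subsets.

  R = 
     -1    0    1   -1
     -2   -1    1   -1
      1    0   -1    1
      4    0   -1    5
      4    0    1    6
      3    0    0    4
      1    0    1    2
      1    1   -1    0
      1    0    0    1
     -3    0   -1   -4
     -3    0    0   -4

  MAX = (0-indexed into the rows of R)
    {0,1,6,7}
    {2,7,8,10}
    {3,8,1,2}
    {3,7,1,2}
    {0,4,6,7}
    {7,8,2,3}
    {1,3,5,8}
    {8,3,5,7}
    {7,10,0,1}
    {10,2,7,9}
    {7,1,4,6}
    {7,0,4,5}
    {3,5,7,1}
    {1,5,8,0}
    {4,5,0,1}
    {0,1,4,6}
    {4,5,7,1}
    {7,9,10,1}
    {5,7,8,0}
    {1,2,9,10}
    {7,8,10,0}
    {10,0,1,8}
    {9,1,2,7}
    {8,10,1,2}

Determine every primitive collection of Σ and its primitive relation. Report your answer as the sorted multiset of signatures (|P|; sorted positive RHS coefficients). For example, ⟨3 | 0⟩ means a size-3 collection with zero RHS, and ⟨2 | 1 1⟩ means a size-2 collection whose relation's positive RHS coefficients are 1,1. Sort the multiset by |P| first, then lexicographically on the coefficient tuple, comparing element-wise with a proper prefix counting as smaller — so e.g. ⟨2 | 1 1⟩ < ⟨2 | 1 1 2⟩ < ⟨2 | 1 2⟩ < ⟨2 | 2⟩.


Σ has 24 primitive collections:

  P={0,2}:  v_{0} + v_{2} = 0  ⟹  sig = ⟨2 | 0⟩
  P={5,10}:  v_{5} + v_{10} = 0  ⟹  sig = ⟨2 | 0⟩
  P={0,3}:  v_{0} + v_{3} = v_{5}  ⟹  sig = ⟨2 | 1⟩
  P={2,5}:  v_{2} + v_{5} = v_{3}  ⟹  sig = ⟨2 | 1⟩
  P={3,10}:  v_{3} + v_{10} = v_{2}  ⟹  sig = ⟨2 | 1⟩
  P={4,10}:  v_{4} + v_{10} = v_{6}  ⟹  sig = ⟨2 | 1⟩
  P={5,6}:  v_{5} + v_{6} = v_{4}  ⟹  sig = ⟨2 | 1⟩
  P={6,8}:  v_{6} + v_{8} = v_{0} + v_{5}  ⟹  sig = ⟨2 | 1 1⟩
  P={8,9}:  v_{8} + v_{9} = v_{2} + v_{10}  ⟹  sig = ⟨2 | 1 1⟩
  P={0,9}:  v_{0} + v_{9} = v_{1} + v_{7} + v_{10}  ⟹  sig = ⟨2 | 1 1 1⟩
  P={2,6}:  v_{2} + v_{6} = v_{1} + v_{5} + v_{7}  ⟹  sig = ⟨2 | 1 1 1⟩
  P={5,9}:  v_{5} + v_{9} = v_{1} + v_{2} + v_{7}  ⟹  sig = ⟨2 | 1 1 1⟩
  P={6,10}:  v_{6} + v_{10} = v_{0} + v_{1} + v_{7}  ⟹  sig = ⟨2 | 1 1 1⟩
  P={2,4}:  v_{2} + v_{4} = v_{1} + 2·v_{5} + v_{7}  ⟹  sig = ⟨2 | 1 1 2⟩
  P={3,6}:  v_{3} + v_{6} = v_{1} + 2·v_{5} + v_{7}  ⟹  sig = ⟨2 | 1 1 2⟩
  P={3,9}:  v_{3} + v_{9} = v_{1} + 2·v_{2} + v_{7}  ⟹  sig = ⟨2 | 1 1 2⟩
  P={3,4}:  v_{3} + v_{4} = v_{1} + 3·v_{5} + v_{7}  ⟹  sig = ⟨2 | 1 1 3⟩
  P={4,8}:  v_{4} + v_{8} = v_{0} + 2·v_{5}  ⟹  sig = ⟨2 | 1 2⟩
  P={4,9}:  v_{4} + v_{9} = 2·v_{1} + v_{5} + 2·v_{7}  ⟹  sig = ⟨2 | 1 2 2⟩
  P={6,9}:  v_{6} + v_{9} = 2·v_{1} + 2·v_{7}  ⟹  sig = ⟨2 | 2 2⟩
  P={1,7,8}:  v_{1} + v_{7} + v_{8} = 0  ⟹  sig = ⟨3 | 0⟩
  P={0,1,5,7}:  v_{0} + v_{1} + v_{5} + v_{7} = v_{6}  ⟹  sig = ⟨4 | 1⟩
  P={1,2,7,10}:  v_{1} + v_{2} + v_{7} + v_{10} = v_{9}  ⟹  sig = ⟨4 | 1⟩
  P={0,1,4,7}:  v_{0} + v_{1} + v_{4} + v_{7} = 2·v_{6}  ⟹  sig = ⟨4 | 2⟩

Hence PRS(X_Σ) =
    |P|=2: 20 collections, coeffs (), (), (1), (1), (1), (1), (1), (1,1), (1,1), (1,1,1), (1,1,1), (1,1,1), (1,1,1), (1,1,2), (1,1,2), (1,1,2), (1,1,3), (1,2), (1,2,2), (2,2)
    |P|=3: 1 collection, coeffs ()
    |P|=4: 3 collections, coeffs (1), (1), (2)


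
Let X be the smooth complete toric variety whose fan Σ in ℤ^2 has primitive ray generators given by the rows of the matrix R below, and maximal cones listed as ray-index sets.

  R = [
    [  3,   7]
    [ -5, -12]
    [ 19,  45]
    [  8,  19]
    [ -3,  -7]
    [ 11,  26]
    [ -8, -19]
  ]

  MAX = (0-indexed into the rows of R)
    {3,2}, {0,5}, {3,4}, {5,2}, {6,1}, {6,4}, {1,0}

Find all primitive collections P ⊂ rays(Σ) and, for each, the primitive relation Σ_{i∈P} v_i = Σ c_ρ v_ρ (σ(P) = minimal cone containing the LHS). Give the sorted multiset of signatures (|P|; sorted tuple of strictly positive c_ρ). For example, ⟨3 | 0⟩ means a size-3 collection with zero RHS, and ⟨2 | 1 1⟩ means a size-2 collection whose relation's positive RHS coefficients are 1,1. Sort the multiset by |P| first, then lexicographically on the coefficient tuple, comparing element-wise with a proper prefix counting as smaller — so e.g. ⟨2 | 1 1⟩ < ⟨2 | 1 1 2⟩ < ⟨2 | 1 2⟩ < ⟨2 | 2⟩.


14 collections generate NE(X_Σ); each relation:

  P = {0,4}:  v_{0} + v_{4} = 0 ; sig = ⟨2 | 0⟩
  P = {3,6}:  v_{3} + v_{6} = 0 ; sig = ⟨2 | 0⟩
  P = {0,3}:  v_{0} + v_{3} = v_{5} ; sig = ⟨2 | 1⟩
  P = {0,6}:  v_{0} + v_{6} = v_{1} ; sig = ⟨2 | 1⟩
  P = {1,3}:  v_{1} + v_{3} = v_{0} ; sig = ⟨2 | 1⟩
  P = {1,4}:  v_{1} + v_{4} = v_{6} ; sig = ⟨2 | 1⟩
  P = {2,6}:  v_{2} + v_{6} = v_{5} ; sig = ⟨2 | 1⟩
  P = {3,5}:  v_{3} + v_{5} = v_{2} ; sig = ⟨2 | 1⟩
  P = {4,5}:  v_{4} + v_{5} = v_{3} ; sig = ⟨2 | 1⟩
  P = {5,6}:  v_{5} + v_{6} = v_{0} ; sig = ⟨2 | 1⟩
  P = {1,2}:  v_{1} + v_{2} = v_{0} + v_{5} ; sig = ⟨2 | 1 1⟩
  P = {0,2}:  v_{0} + v_{2} = 2·v_{5} ; sig = ⟨2 | 2⟩
  P = {1,5}:  v_{1} + v_{5} = 2·v_{0} ; sig = ⟨2 | 2⟩
  P = {2,4}:  v_{2} + v_{4} = 2·v_{3} ; sig = ⟨2 | 2⟩

so the primitive-relation signature multiset is
    |P|=2: 14 collections, coeffs (), (), (1), (1), (1), (1), (1), (1), (1), (1), (1,1), (2), (2), (2)


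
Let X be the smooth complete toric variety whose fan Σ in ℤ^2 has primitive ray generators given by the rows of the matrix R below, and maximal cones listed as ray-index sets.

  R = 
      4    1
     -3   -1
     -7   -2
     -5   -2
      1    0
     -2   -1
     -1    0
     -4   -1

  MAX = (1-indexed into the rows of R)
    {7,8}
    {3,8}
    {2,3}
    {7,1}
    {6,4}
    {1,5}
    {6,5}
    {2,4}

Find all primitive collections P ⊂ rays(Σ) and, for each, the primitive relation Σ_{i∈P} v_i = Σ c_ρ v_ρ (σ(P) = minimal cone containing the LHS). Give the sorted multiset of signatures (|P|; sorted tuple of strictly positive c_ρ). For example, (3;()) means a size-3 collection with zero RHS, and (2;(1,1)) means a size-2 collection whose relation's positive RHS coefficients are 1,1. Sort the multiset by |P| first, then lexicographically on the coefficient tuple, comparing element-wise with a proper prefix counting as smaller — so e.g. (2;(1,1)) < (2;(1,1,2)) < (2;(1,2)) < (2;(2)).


20 minimal non-faces of Δ(Σ) (on 8 rays):

  P={1,8}:  v_{1} + v_{8} = 0  ⟹  sig = (2;())
  P={5,7}:  v_{5} + v_{7} = 0  ⟹  sig = (2;())
  P={1,2}:  v_{1} + v_{2} = v_{5}  ⟹  sig = (2;(1))
  P={1,3}:  v_{1} + v_{3} = v_{2}  ⟹  sig = (2;(1))
  P={2,5}:  v_{2} + v_{5} = v_{6}  ⟹  sig = (2;(1))
  P={2,6}:  v_{2} + v_{6} = v_{4}  ⟹  sig = (2;(1))
  P={2,7}:  v_{2} + v_{7} = v_{8}  ⟹  sig = (2;(1))
  P={2,8}:  v_{2} + v_{8} = v_{3}  ⟹  sig = (2;(1))
  P={5,8}:  v_{5} + v_{8} = v_{2}  ⟹  sig = (2;(1))
  P={6,7}:  v_{6} + v_{7} = v_{2}  ⟹  sig = (2;(1))
  P={1,4}:  v_{1} + v_{4} = v_{5} + v_{6}  ⟹  sig = (2;(1,1))
  P={1,6}:  v_{1} + v_{6} = 2·v_{5}  ⟹  sig = (2;(2))
  P={3,5}:  v_{3} + v_{5} = 2·v_{2}  ⟹  sig = (2;(2))
  P={3,7}:  v_{3} + v_{7} = 2·v_{8}  ⟹  sig = (2;(2))
  P={4,5}:  v_{4} + v_{5} = 2·v_{6}  ⟹  sig = (2;(2))
  P={4,7}:  v_{4} + v_{7} = 2·v_{2}  ⟹  sig = (2;(2))
  P={6,8}:  v_{6} + v_{8} = 2·v_{2}  ⟹  sig = (2;(2))
  P={3,6}:  v_{3} + v_{6} = 3·v_{2}  ⟹  sig = (2;(3))
  P={4,8}:  v_{4} + v_{8} = 3·v_{2}  ⟹  sig = (2;(3))
  P={3,4}:  v_{3} + v_{4} = 4·v_{2}  ⟹  sig = (2;(4))

Signatures (|P|; sorted positive RHS coefficients), sorted:
{ (2;()) ×2,  (2;(1)) ×8,  (2;(1,1)),  (2;(2)) ×6,  (2;(3)) ×2,  (2;(4)) }


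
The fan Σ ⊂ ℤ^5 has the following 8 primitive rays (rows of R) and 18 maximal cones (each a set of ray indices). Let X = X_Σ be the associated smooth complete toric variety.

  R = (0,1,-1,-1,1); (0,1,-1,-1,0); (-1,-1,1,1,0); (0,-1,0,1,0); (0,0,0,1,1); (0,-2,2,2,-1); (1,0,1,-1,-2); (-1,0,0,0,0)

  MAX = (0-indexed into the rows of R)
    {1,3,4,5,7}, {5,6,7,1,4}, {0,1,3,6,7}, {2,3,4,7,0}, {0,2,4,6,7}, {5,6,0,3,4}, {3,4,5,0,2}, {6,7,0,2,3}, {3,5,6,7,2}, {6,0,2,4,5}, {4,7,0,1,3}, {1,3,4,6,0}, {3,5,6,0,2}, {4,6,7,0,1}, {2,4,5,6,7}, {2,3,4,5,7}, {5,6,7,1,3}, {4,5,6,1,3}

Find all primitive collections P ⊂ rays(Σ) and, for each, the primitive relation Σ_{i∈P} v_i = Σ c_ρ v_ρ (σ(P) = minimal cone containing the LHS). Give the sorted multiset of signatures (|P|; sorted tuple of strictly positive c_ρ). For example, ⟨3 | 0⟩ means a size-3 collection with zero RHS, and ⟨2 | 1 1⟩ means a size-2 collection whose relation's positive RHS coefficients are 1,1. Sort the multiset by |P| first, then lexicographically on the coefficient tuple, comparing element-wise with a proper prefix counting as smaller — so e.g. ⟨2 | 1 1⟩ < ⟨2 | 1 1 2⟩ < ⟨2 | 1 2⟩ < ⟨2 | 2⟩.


The 5 primitive collections of Σ (r=8, n=5):

  • {1,2}:  v_{1} + v_{2} = v_{7}  ⟹  sig = ⟨2 | 1⟩
  • {0,1,5}:  v_{0} + v_{1} + v_{5} = 0  ⟹  sig = ⟨3 | 0⟩
  • {0,5,7}:  v_{0} + v_{5} + v_{7} = v_{2}  ⟹  sig = ⟨3 | 1⟩
  • {2,3,4,6}:  v_{2} + v_{3} + v_{4} + v_{6} = v_{5}  ⟹  sig = ⟨4 | 1⟩
  • {3,4,6,7}:  v_{3} + v_{4} + v_{6} + v_{7} = v_{1} + v_{5}  ⟹  sig = ⟨4 | 1 1⟩

Signatures (|P|; sorted positive RHS coefficients), sorted:
{ ⟨2 | 1⟩,  ⟨3 | 0⟩,  ⟨3 | 1⟩,  ⟨4 | 1⟩,  ⟨4 | 1 1⟩ }


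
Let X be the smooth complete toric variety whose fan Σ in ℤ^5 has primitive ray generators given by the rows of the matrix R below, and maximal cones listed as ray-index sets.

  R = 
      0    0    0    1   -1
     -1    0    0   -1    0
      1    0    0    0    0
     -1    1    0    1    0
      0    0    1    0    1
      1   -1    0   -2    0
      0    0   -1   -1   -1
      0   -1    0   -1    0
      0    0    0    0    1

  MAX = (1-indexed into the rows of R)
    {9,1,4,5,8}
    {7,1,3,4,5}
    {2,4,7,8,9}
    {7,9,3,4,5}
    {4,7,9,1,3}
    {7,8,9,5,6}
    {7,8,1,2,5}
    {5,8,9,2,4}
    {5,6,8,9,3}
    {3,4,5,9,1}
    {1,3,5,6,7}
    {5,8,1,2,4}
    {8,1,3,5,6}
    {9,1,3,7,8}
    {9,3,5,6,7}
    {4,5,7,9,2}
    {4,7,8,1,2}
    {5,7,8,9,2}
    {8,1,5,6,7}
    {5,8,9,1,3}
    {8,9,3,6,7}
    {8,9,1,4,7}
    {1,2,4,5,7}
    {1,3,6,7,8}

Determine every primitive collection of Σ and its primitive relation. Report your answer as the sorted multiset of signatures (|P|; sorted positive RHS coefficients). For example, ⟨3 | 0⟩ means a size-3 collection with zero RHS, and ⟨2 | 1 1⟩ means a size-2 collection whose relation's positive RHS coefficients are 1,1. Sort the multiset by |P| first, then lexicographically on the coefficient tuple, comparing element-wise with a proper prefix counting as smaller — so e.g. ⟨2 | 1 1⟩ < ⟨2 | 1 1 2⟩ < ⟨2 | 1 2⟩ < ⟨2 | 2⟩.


Δ(Σ) — 9 vertices, 9 min non-faces:

  P = {2,3}:  v_{2} + v_{3} = v_{5} + v_{7}  →  sig = ⟨2 | 1 1⟩
  P = {4,6}:  v_{4} + v_{6} = v_{5} + v_{7}  →  sig = ⟨2 | 1 1⟩
  P = {2,6}:  v_{2} + v_{6} = 2·v_{5} + 2·v_{7} + v_{8}  →  sig = ⟨2 | 1 2 2⟩
  P = {3,4,8}:  v_{3} + v_{4} + v_{8} = 0  →  sig = ⟨3 | 0⟩
  P = {1,2,9}:  v_{1} + v_{2} + v_{9} = v_{4} + v_{8}  →  sig = ⟨3 | 1 1⟩
  P = {1,6,9}:  v_{1} + v_{6} + v_{9} = v_{3} + v_{8}  →  sig = ⟨3 | 1 1⟩
  P = {1,5,7,9}:  v_{1} + v_{5} + v_{7} + v_{9} = 0  →  sig = ⟨4 | 0⟩
  P = {3,5,7,8}:  v_{3} + v_{5} + v_{7} + v_{8} = v_{6}  →  sig = ⟨4 | 1⟩
  P = {4,5,7,8}:  v_{4} + v_{5} + v_{7} + v_{8} = v_{2}  →  sig = ⟨4 | 1⟩

so the primitive-relation signature multiset is
{ ⟨2 | 1 1⟩ ×2,  ⟨2 | 1 2 2⟩,  ⟨3 | 0⟩,  ⟨3 | 1 1⟩ ×2,  ⟨4 | 0⟩,  ⟨4 | 1⟩ ×2 }


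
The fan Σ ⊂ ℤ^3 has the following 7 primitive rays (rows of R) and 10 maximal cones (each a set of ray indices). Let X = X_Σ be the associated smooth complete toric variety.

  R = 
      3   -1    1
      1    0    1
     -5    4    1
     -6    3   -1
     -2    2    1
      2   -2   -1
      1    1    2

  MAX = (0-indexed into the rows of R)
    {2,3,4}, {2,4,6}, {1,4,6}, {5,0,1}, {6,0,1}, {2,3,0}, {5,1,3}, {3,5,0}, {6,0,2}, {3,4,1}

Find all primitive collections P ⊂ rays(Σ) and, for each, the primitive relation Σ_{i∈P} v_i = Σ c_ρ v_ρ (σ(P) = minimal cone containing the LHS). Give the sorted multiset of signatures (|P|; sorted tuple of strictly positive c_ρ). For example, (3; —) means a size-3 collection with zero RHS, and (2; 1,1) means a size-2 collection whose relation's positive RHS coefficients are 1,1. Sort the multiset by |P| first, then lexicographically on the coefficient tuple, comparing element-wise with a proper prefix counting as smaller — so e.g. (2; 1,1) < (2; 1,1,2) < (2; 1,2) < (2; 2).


|primitive collections| = 7. Relations:

  • {4,5}:  v_{4} + v_{5} = 0  ⇒ sig = (2; —)
  • {0,4}:  v_{0} + v_{4} = v_{6}  ⇒ sig = (2; 1)
  • {3,6}:  v_{3} + v_{6} = v_{2}  ⇒ sig = (2; 1)
  • {5,6}:  v_{5} + v_{6} = v_{0}  ⇒ sig = (2; 1)
  • {2,5}:  v_{2} + v_{5} = v_{0} + v_{3}  ⇒ sig = (2; 1,1)
  • {1,2}:  v_{1} + v_{2} = 2·v_{4}  ⇒ sig = (2; 2)
  • {0,1,3}:  v_{0} + v_{1} + v_{3} = v_{4}  ⇒ sig = (3; 1)

so the primitive-relation signature multiset is
    (2; —)
    (2; 1)
    (2; 1)
    (2; 1)
    (2; 1,1)
    (2; 2)
    (3; 1)


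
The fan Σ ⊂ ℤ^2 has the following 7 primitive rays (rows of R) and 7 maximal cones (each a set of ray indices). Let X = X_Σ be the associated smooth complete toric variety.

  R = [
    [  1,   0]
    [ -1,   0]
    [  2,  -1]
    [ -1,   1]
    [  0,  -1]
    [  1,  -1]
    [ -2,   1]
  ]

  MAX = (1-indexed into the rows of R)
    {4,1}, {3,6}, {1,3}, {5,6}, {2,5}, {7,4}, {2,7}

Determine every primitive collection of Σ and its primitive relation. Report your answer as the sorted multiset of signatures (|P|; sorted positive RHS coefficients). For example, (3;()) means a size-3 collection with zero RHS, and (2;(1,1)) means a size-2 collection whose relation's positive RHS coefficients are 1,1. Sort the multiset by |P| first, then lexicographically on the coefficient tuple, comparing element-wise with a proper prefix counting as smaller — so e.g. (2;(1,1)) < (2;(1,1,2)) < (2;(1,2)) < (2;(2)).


Minimal non-faces — 14 found among 7 rays, 7 max cones:

  {1,2}:  v_{1} + v_{2} = 0 ; sig = (2;())
  {3,7}:  v_{3} + v_{7} = 0 ; sig = (2;())
  {4,6}:  v_{4} + v_{6} = 0 ; sig = (2;())
  {1,5}:  v_{1} + v_{5} = v_{6} ; sig = (2;(1))
  {1,6}:  v_{1} + v_{6} = v_{3} ; sig = (2;(1))
  {1,7}:  v_{1} + v_{7} = v_{4} ; sig = (2;(1))
  {2,3}:  v_{2} + v_{3} = v_{6} ; sig = (2;(1))
  {2,4}:  v_{2} + v_{4} = v_{7} ; sig = (2;(1))
  {2,6}:  v_{2} + v_{6} = v_{5} ; sig = (2;(1))
  {3,4}:  v_{3} + v_{4} = v_{1} ; sig = (2;(1))
  {4,5}:  v_{4} + v_{5} = v_{2} ; sig = (2;(1))
  {6,7}:  v_{6} + v_{7} = v_{2} ; sig = (2;(1))
  {3,5}:  v_{3} + v_{5} = 2·v_{6} ; sig = (2;(2))
  {5,7}:  v_{5} + v_{7} = 2·v_{2} ; sig = (2;(2))

so the primitive-relation signature multiset is
[(2;()), (2;()), (2;()), (2;(1)), (2;(1)), (2;(1)), (2;(1)), (2;(1)), (2;(1)), (2;(1)), (2;(1)), (2;(1)), (2;(2)), (2;(2))]


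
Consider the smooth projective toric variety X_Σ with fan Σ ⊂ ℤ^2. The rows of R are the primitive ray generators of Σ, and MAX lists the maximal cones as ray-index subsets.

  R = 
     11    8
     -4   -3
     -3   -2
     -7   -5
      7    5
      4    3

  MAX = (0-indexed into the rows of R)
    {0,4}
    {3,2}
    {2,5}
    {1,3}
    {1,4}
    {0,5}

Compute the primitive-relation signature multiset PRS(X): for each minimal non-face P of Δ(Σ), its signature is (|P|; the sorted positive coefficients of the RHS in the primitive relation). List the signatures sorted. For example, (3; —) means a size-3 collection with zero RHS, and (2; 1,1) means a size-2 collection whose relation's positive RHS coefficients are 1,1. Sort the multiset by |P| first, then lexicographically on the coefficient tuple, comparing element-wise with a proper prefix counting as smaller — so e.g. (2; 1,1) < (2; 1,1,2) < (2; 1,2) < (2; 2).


|primitive collections| = 9. Relations:

  P={1,5}:  v_{1} + v_{5} = 0  ⟹  sig = (2; —)
  P={3,4}:  v_{3} + v_{4} = 0  ⟹  sig = (2; —)
  P={0,1}:  v_{0} + v_{1} = v_{4}  ⟹  sig = (2; 1)
  P={0,3}:  v_{0} + v_{3} = v_{5}  ⟹  sig = (2; 1)
  P={1,2}:  v_{1} + v_{2} = v_{3}  ⟹  sig = (2; 1)
  P={2,4}:  v_{2} + v_{4} = v_{5}  ⟹  sig = (2; 1)
  P={3,5}:  v_{3} + v_{5} = v_{2}  ⟹  sig = (2; 1)
  P={4,5}:  v_{4} + v_{5} = v_{0}  ⟹  sig = (2; 1)
  P={0,2}:  v_{0} + v_{2} = 2·v_{5}  ⟹  sig = (2; 2)

Hence PRS(X_Σ) =
    (2; —)
    (2; —)
    (2; 1)
    (2; 1)
    (2; 1)
    (2; 1)
    (2; 1)
    (2; 1)
    (2; 2)


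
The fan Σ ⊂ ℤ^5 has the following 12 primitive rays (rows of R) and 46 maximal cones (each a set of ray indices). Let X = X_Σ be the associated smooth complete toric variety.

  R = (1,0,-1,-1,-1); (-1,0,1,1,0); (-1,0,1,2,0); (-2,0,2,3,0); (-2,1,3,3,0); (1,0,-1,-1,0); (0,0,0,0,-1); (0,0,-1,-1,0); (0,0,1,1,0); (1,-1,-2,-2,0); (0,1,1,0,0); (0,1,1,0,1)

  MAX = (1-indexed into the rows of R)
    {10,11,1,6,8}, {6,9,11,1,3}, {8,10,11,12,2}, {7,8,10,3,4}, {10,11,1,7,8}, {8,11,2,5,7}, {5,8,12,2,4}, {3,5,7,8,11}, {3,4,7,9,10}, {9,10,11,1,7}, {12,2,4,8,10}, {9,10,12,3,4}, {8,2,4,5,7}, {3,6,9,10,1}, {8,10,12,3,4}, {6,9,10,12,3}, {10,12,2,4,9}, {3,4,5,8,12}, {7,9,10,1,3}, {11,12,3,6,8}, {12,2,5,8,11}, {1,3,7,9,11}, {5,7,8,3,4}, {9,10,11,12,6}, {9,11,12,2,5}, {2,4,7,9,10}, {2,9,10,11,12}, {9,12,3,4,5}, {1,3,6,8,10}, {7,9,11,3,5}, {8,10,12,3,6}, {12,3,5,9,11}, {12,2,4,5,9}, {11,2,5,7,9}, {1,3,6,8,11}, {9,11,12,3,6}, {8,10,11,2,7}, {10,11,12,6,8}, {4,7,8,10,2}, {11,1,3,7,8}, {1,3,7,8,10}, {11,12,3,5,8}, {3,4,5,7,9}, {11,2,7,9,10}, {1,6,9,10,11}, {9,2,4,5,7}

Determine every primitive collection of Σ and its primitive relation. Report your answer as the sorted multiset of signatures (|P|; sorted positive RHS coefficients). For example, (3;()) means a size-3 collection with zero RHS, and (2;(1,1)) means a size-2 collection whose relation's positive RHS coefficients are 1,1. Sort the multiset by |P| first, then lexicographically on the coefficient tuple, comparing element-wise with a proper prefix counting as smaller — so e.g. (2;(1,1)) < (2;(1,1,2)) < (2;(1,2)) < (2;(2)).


|primitive collections| = 14. Relations:

  P={2,6}:  v_{2} + v_{6} = 0  ⟹  sig = (2;())
  P={8,9}:  v_{8} + v_{9} = 0  ⟹  sig = (2;())
  P={1,2}:  v_{1} + v_{2} = v_{7}  ⟹  sig = (2;(1))
  P={2,3}:  v_{2} + v_{3} = v_{4}  ⟹  sig = (2;(1))
  P={4,6}:  v_{4} + v_{6} = v_{3}  ⟹  sig = (2;(1))
  P={4,11}:  v_{4} + v_{11} = v_{5}  ⟹  sig = (2;(1))
  P={5,10}:  v_{5} + v_{10} = v_{2}  ⟹  sig = (2;(1))
  P={6,7}:  v_{6} + v_{7} = v_{1}  ⟹  sig = (2;(1))
  P={7,12}:  v_{7} + v_{12} = v_{11}  ⟹  sig = (2;(1))
  P={1,4}:  v_{1} + v_{4} = v_{3} + v_{7}  ⟹  sig = (2;(1,1))
  P={1,12}:  v_{1} + v_{12} = v_{6} + v_{11}  ⟹  sig = (2;(1,1))
  P={5,6}:  v_{5} + v_{6} = v_{3} + v_{11}  ⟹  sig = (2;(1,1))
  P={1,5}:  v_{1} + v_{5} = v_{3} + v_{7} + v_{11}  ⟹  sig = (2;(1,1,1))
  P={3,10,11}:  v_{3} + v_{10} + v_{11} = 0  ⟹  sig = (3;())

Signatures (|P|; sorted positive RHS coefficients), sorted:
{ (2;()) ×2,  (2;(1)) ×7,  (2;(1,1)) ×3,  (2;(1,1,1)),  (3;()) }


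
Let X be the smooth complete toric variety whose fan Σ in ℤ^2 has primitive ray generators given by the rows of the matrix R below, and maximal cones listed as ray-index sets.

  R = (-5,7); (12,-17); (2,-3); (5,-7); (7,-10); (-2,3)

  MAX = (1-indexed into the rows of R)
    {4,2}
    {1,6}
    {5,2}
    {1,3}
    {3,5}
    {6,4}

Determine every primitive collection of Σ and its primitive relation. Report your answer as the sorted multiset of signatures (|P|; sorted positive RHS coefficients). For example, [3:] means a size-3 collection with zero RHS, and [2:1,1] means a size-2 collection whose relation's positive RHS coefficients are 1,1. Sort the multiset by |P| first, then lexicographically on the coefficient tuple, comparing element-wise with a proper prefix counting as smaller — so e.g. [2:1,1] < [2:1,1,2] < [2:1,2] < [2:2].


Δ(Σ) — 6 vertices, 9 min non-faces:

  P={1,4}:  v_{1} + v_{4} = 0  →  sig = [2:]
  P={3,6}:  v_{3} + v_{6} = 0  →  sig = [2:]
  P={1,2}:  v_{1} + v_{2} = v_{5}  →  sig = [2:1]
  P={1,5}:  v_{1} + v_{5} = v_{3}  →  sig = [2:1]
  P={3,4}:  v_{3} + v_{4} = v_{5}  →  sig = [2:1]
  P={4,5}:  v_{4} + v_{5} = v_{2}  →  sig = [2:1]
  P={5,6}:  v_{5} + v_{6} = v_{4}  →  sig = [2:1]
  P={2,3}:  v_{2} + v_{3} = 2·v_{5}  →  sig = [2:2]
  P={2,6}:  v_{2} + v_{6} = 2·v_{4}  →  sig = [2:2]

Hence PRS(X_Σ) =
{ [2:] ×2,  [2:1] ×5,  [2:2] ×2 }


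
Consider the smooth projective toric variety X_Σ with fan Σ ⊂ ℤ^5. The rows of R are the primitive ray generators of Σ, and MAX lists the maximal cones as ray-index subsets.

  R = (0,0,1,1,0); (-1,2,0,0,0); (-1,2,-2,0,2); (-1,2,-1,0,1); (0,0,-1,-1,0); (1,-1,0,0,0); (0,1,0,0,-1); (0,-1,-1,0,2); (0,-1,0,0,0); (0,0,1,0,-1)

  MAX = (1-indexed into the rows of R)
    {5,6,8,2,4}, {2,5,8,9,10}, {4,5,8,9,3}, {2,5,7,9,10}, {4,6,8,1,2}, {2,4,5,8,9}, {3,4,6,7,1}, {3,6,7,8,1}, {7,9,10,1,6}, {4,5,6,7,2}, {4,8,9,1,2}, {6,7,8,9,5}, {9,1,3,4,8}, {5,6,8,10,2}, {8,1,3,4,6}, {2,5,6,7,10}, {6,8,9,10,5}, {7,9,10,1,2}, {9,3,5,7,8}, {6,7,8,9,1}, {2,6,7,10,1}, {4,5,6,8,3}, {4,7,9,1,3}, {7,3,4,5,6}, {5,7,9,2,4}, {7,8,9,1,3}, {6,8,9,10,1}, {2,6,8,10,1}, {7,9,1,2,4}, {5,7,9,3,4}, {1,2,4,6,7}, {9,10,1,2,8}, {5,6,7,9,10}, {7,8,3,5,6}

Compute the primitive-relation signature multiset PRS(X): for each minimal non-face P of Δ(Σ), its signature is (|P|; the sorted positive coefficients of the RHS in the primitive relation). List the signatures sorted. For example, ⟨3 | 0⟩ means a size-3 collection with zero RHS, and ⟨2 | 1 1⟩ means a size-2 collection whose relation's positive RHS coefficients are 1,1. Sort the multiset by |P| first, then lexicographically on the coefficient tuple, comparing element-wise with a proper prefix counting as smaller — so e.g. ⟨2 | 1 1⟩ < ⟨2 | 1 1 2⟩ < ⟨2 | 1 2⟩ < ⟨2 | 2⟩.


Δ(Σ) — 10 vertices, 10 min non-faces:

  P = {1,5}:  v_{1} + v_{5} = 0  ⇒ sig = ⟨2 | 0⟩
  P = {3,10}:  v_{3} + v_{10} = v_{4}  ⇒ sig = ⟨2 | 1⟩
  P = {4,10}:  v_{4} + v_{10} = v_{2}  ⇒ sig = ⟨2 | 1⟩
  P = {2,3}:  v_{2} + v_{3} = 2·v_{4}  ⇒ sig = ⟨2 | 2⟩
  P = {2,6,9}:  v_{2} + v_{6} + v_{9} = 0  ⇒ sig = ⟨3 | 0⟩
  P = {7,8,10}:  v_{7} + v_{8} + v_{10} = 0  ⇒ sig = ⟨3 | 0⟩
  P = {2,7,8}:  v_{2} + v_{7} + v_{8} = v_{4}  ⇒ sig = ⟨3 | 1⟩
  P = {4,7,8}:  v_{4} + v_{7} + v_{8} = v_{3}  ⇒ sig = ⟨3 | 1⟩
  P = {4,6,9}:  v_{4} + v_{6} + v_{9} = v_{7} + v_{8}  ⇒ sig = ⟨3 | 1 1⟩
  P = {3,6,9}:  v_{3} + v_{6} + v_{9} = 2·v_{7} + 2·v_{8}  ⇒ sig = ⟨3 | 2 2⟩

Sorted signature multiset PRS(X):
[⟨2 | 0⟩, ⟨2 | 1⟩, ⟨2 | 1⟩, ⟨2 | 2⟩, ⟨3 | 0⟩, ⟨3 | 0⟩, ⟨3 | 1⟩, ⟨3 | 1⟩, ⟨3 | 1 1⟩, ⟨3 | 2 2⟩]


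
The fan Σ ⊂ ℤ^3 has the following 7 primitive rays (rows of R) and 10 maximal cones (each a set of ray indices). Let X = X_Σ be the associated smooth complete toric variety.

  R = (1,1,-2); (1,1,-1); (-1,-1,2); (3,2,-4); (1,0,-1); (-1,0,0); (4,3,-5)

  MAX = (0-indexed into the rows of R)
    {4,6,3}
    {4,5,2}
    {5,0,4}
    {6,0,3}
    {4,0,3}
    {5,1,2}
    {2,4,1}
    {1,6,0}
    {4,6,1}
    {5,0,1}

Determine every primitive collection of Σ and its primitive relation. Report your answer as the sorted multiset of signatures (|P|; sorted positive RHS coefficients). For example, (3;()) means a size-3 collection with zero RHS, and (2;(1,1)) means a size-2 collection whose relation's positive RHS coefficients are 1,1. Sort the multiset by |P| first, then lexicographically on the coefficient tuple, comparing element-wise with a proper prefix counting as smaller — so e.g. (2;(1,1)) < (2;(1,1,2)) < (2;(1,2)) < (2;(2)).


9 collections generate NE(X_Σ); each relation:

  {0,2}:  v_{0} + v_{2} = 0 — sig = (2;())
  {1,3}:  v_{1} + v_{3} = v_{6} — sig = (2;(1))
  {2,3}:  v_{2} + v_{3} = v_{1} + v_{4} — sig = (2;(1,1))
  {2,6}:  v_{2} + v_{6} = 2·v_{1} + v_{4} — sig = (2;(1,2))
  {5,6}:  v_{5} + v_{6} = 2·v_{0} + v_{1} — sig = (2;(1,2))
  {3,5}:  v_{3} + v_{5} = 2·v_{0} — sig = (2;(2))
  {0,1,4}:  v_{0} + v_{1} + v_{4} = v_{3} — sig = (3;(1))
  {1,4,5}:  v_{1} + v_{4} + v_{5} = v_{0} — sig = (3;(1))
  {0,4,6}:  v_{0} + v_{4} + v_{6} = 2·v_{3} — sig = (3;(2))

Signatures (|P|; sorted positive RHS coefficients), sorted:
[(2;()), (2;(1)), (2;(1,1)), (2;(1,2)), (2;(1,2)), (2;(2)), (3;(1)), (3;(1)), (3;(2))]


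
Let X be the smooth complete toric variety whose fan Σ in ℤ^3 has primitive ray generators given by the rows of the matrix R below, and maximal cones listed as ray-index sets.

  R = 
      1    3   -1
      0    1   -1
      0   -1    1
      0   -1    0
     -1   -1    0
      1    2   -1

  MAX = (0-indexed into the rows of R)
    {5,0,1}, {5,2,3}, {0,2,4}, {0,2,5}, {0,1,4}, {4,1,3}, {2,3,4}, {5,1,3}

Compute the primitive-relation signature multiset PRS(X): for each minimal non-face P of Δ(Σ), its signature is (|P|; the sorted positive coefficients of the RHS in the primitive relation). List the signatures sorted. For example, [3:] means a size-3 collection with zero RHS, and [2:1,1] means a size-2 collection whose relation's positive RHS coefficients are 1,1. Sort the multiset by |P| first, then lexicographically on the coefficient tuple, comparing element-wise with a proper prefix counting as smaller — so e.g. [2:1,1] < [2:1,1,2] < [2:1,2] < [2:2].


Δ(Σ) — 6 vertices, 3 min non-faces:

  P={1,2}:  v_{1} + v_{2} = 0 — sig = [2:]
  P={0,3}:  v_{0} + v_{3} = v_{5} — sig = [2:1]
  P={4,5}:  v_{4} + v_{5} = v_{1} — sig = [2:1]

Sorted signature multiset PRS(X):
    |P|=2: 3 collections, coeffs (), (1), (1)


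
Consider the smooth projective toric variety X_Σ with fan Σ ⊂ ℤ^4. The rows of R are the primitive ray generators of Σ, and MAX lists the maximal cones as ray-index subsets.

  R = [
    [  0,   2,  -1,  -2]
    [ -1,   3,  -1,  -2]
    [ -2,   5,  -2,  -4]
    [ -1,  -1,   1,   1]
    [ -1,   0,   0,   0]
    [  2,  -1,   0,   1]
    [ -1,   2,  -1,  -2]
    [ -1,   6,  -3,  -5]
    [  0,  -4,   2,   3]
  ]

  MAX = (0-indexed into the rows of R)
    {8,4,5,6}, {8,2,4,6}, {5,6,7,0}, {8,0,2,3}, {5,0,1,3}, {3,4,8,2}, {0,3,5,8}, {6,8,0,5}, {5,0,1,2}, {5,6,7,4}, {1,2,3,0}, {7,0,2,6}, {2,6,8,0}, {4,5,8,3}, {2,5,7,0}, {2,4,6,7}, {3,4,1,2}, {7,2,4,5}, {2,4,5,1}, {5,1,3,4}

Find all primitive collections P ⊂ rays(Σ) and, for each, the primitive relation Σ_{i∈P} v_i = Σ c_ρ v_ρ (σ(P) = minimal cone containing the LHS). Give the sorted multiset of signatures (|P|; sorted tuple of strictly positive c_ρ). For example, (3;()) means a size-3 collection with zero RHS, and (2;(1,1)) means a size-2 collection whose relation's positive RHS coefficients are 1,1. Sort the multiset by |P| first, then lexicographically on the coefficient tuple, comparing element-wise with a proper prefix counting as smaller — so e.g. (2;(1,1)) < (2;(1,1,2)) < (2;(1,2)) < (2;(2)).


10 minimal non-faces of Δ(Σ) (on 9 rays):

  P = {0,4}:  v_{0} + v_{4} = v_{6}  →  sig = (2;(1))
  P = {1,6}:  v_{1} + v_{6} = v_{2}  →  sig = (2;(1))
  P = {1,8}:  v_{1} + v_{8} = v_{3}  →  sig = (2;(1))
  P = {3,7}:  v_{3} + v_{7} = v_{2}  →  sig = (2;(1))
  P = {7,8}:  v_{7} + v_{8} = v_{6}  →  sig = (2;(1))
  P = {3,6}:  v_{3} + v_{6} = v_{2} + v_{8}  →  sig = (2;(1,1))
  P = {1,7}:  v_{1} + v_{7} = 2·v_{2} + v_{5}  →  sig = (2;(1,2))
  P = {2,5,8}:  v_{2} + v_{5} + v_{8} = 0  →  sig = (3;())
  P = {2,3,5}:  v_{2} + v_{3} + v_{5} = v_{1}  →  sig = (3;(1))
  P = {2,5,6}:  v_{2} + v_{5} + v_{6} = v_{7}  →  sig = (3;(1))

Hence PRS(X_Σ) =
[(2;(1)), (2;(1)), (2;(1)), (2;(1)), (2;(1)), (2;(1,1)), (2;(1,2)), (3;()), (3;(1)), (3;(1))]


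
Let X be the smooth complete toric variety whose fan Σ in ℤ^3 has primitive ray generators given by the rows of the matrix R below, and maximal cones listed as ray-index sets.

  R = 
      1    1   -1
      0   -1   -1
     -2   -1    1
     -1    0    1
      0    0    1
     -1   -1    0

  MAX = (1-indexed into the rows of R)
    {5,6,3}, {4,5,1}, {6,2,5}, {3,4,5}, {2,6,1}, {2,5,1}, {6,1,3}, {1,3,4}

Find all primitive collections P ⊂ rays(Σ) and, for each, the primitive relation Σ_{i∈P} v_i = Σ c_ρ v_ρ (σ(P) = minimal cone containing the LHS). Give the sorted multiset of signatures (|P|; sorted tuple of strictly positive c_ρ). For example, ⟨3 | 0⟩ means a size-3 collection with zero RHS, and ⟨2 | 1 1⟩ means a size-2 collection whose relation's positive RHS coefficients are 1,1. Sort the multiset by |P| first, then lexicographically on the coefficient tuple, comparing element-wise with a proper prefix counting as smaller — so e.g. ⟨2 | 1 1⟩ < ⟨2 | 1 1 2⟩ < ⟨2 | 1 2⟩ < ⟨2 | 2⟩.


Primitive collections (5):

  {2,4}:  v_{2} + v_{4} = v_{6}  →  sig = ⟨2 | 1⟩
  {4,6}:  v_{4} + v_{6} = v_{3}  →  sig = ⟨2 | 1⟩
  {2,3}:  v_{2} + v_{3} = 2·v_{6}  →  sig = ⟨2 | 2⟩
  {1,5,6}:  v_{1} + v_{5} + v_{6} = 0  →  sig = ⟨3 | 0⟩
  {1,3,5}:  v_{1} + v_{3} + v_{5} = v_{4}  →  sig = ⟨3 | 1⟩

so the primitive-relation signature multiset is
{ ⟨2 | 1⟩ ×2,  ⟨2 | 2⟩,  ⟨3 | 0⟩,  ⟨3 | 1⟩ }


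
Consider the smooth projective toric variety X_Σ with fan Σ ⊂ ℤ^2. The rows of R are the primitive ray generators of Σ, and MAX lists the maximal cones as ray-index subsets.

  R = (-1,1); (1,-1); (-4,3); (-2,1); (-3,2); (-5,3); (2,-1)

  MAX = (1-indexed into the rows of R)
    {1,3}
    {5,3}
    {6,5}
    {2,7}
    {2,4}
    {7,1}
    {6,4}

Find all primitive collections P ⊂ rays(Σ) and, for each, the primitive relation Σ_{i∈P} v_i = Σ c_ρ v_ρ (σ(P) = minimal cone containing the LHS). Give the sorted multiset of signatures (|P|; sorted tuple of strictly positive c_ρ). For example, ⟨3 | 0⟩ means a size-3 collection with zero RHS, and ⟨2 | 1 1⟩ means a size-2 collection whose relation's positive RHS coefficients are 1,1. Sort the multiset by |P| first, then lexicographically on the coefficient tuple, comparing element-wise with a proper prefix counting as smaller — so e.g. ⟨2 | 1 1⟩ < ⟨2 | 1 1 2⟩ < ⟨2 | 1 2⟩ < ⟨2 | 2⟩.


Minimal non-faces — 14 found among 7 rays, 7 max cones:

  P = {1,2}:  v_{1} + v_{2} = 0  so sig = ⟨2 | 0⟩
  P = {4,7}:  v_{4} + v_{7} = 0  so sig = ⟨2 | 0⟩
  P = {1,4}:  v_{1} + v_{4} = v_{5}  so sig = ⟨2 | 1⟩
  P = {1,5}:  v_{1} + v_{5} = v_{3}  so sig = ⟨2 | 1⟩
  P = {2,3}:  v_{2} + v_{3} = v_{5}  so sig = ⟨2 | 1⟩
  P = {2,5}:  v_{2} + v_{5} = v_{4}  so sig = ⟨2 | 1⟩
  P = {4,5}:  v_{4} + v_{5} = v_{6}  so sig = ⟨2 | 1⟩
  P = {5,7}:  v_{5} + v_{7} = v_{1}  so sig = ⟨2 | 1⟩
  P = {6,7}:  v_{6} + v_{7} = v_{5}  so sig = ⟨2 | 1⟩
  P = {1,6}:  v_{1} + v_{6} = 2·v_{5}  so sig = ⟨2 | 2⟩
  P = {2,6}:  v_{2} + v_{6} = 2·v_{4}  so sig = ⟨2 | 2⟩
  P = {3,4}:  v_{3} + v_{4} = 2·v_{5}  so sig = ⟨2 | 2⟩
  P = {3,7}:  v_{3} + v_{7} = 2·v_{1}  so sig = ⟨2 | 2⟩
  P = {3,6}:  v_{3} + v_{6} = 3·v_{5}  so sig = ⟨2 | 3⟩

so the primitive-relation signature multiset is
    ⟨2 | 0⟩
    ⟨2 | 0⟩
    ⟨2 | 1⟩
    ⟨2 | 1⟩
    ⟨2 | 1⟩
    ⟨2 | 1⟩
    ⟨2 | 1⟩
    ⟨2 | 1⟩
    ⟨2 | 1⟩
    ⟨2 | 2⟩
    ⟨2 | 2⟩
    ⟨2 | 2⟩
    ⟨2 | 2⟩
    ⟨2 | 3⟩


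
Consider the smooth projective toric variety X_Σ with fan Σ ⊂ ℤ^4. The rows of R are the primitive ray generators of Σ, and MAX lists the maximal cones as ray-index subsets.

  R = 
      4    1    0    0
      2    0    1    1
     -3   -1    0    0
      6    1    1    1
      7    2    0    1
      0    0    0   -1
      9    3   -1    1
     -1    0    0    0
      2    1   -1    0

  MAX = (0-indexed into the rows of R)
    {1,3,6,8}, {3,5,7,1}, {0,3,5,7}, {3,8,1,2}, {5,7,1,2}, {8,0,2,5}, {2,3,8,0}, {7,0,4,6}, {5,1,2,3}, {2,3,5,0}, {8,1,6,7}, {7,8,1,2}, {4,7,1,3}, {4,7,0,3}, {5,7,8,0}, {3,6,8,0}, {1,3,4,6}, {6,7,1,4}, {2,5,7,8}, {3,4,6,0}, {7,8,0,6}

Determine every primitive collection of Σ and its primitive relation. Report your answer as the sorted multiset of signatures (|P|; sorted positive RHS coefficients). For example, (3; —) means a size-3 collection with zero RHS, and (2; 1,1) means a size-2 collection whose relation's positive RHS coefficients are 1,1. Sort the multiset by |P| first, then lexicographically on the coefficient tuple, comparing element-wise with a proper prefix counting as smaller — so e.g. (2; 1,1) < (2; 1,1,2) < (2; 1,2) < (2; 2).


12 collections generate NE(X_Σ); each relation:

  P = {0,1}:  v_{0} + v_{1} = v_{3}  so sig = (2; 1)
  P = {4,8}:  v_{4} + v_{8} = v_{6}  so sig = (2; 1)
  P = {2,4}:  v_{2} + v_{4} = v_{1} + v_{8}  so sig = (2; 1,1)
  P = {5,6}:  v_{5} + v_{6} = 2·v_{0} + v_{7} + v_{8}  so sig = (2; 1,1,2)
  P = {2,6}:  v_{2} + v_{6} = v_{1} + 2·v_{8}  so sig = (2; 1,2)
  P = {4,5}:  v_{4} + v_{5} = 2·v_{0} + v_{7}  so sig = (2; 1,2)
  P = {0,2,7}:  v_{0} + v_{2} + v_{7} = 0  so sig = (3; —)
  P = {1,5,8}:  v_{1} + v_{5} + v_{8} = v_{0}  so sig = (3; 1)
  P = {2,3,7}:  v_{2} + v_{3} + v_{7} = v_{1}  so sig = (3; 1)
  P = {3,7,8}:  v_{3} + v_{7} + v_{8} = v_{4}  so sig = (3; 1)
  P = {3,5,8}:  v_{3} + v_{5} + v_{8} = 2·v_{0}  so sig = (3; 2)
  P = {3,6,7}:  v_{3} + v_{6} + v_{7} = 2·v_{4}  so sig = (3; 2)

Hence PRS(X_Σ) =
{ (2; 1) ×2,  (2; 1,1),  (2; 1,1,2),  (2; 1,2) ×2,  (3; —),  (3; 1) ×3,  (3; 2) ×2 }


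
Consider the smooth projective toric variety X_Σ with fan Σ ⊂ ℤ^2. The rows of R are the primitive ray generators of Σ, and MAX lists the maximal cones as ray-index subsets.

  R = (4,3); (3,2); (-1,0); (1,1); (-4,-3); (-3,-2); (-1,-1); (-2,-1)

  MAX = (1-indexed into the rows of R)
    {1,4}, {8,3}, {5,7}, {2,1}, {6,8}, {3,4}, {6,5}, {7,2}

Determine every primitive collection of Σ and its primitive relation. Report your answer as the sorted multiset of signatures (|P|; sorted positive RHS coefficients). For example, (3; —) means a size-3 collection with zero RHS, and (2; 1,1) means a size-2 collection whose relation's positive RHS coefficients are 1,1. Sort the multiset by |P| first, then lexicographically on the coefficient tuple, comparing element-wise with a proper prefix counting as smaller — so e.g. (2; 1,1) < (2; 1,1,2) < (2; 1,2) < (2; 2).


Σ has 20 primitive collections:

  P={1,5}:  v_{1} + v_{5} = 0  ⟹  sig = (2; —)
  P={2,6}:  v_{2} + v_{6} = 0  ⟹  sig = (2; —)
  P={4,7}:  v_{4} + v_{7} = 0  ⟹  sig = (2; —)
  P={1,6}:  v_{1} + v_{6} = v_{4}  ⟹  sig = (2; 1)
  P={1,7}:  v_{1} + v_{7} = v_{2}  ⟹  sig = (2; 1)
  P={2,4}:  v_{2} + v_{4} = v_{1}  ⟹  sig = (2; 1)
  P={2,5}:  v_{2} + v_{5} = v_{7}  ⟹  sig = (2; 1)
  P={2,8}:  v_{2} + v_{8} = v_{4}  ⟹  sig = (2; 1)
  P={3,7}:  v_{3} + v_{7} = v_{8}  ⟹  sig = (2; 1)
  P={4,5}:  v_{4} + v_{5} = v_{6}  ⟹  sig = (2; 1)
  P={4,6}:  v_{4} + v_{6} = v_{8}  ⟹  sig = (2; 1)
  P={4,8}:  v_{4} + v_{8} = v_{3}  ⟹  sig = (2; 1)
  P={6,7}:  v_{6} + v_{7} = v_{5}  ⟹  sig = (2; 1)
  P={7,8}:  v_{7} + v_{8} = v_{6}  ⟹  sig = (2; 1)
  P={3,5}:  v_{3} + v_{5} = v_{6} + v_{8}  ⟹  sig = (2; 1,1)
  P={1,8}:  v_{1} + v_{8} = 2·v_{4}  ⟹  sig = (2; 2)
  P={2,3}:  v_{2} + v_{3} = 2·v_{4}  ⟹  sig = (2; 2)
  P={3,6}:  v_{3} + v_{6} = 2·v_{8}  ⟹  sig = (2; 2)
  P={5,8}:  v_{5} + v_{8} = 2·v_{6}  ⟹  sig = (2; 2)
  P={1,3}:  v_{1} + v_{3} = 3·v_{4}  ⟹  sig = (2; 3)

Hence PRS(X_Σ) =
[(2; —), (2; —), (2; —), (2; 1), (2; 1), (2; 1), (2; 1), (2; 1), (2; 1), (2; 1), (2; 1), (2; 1), (2; 1), (2; 1), (2; 1,1), (2; 2), (2; 2), (2; 2), (2; 2), (2; 3)]


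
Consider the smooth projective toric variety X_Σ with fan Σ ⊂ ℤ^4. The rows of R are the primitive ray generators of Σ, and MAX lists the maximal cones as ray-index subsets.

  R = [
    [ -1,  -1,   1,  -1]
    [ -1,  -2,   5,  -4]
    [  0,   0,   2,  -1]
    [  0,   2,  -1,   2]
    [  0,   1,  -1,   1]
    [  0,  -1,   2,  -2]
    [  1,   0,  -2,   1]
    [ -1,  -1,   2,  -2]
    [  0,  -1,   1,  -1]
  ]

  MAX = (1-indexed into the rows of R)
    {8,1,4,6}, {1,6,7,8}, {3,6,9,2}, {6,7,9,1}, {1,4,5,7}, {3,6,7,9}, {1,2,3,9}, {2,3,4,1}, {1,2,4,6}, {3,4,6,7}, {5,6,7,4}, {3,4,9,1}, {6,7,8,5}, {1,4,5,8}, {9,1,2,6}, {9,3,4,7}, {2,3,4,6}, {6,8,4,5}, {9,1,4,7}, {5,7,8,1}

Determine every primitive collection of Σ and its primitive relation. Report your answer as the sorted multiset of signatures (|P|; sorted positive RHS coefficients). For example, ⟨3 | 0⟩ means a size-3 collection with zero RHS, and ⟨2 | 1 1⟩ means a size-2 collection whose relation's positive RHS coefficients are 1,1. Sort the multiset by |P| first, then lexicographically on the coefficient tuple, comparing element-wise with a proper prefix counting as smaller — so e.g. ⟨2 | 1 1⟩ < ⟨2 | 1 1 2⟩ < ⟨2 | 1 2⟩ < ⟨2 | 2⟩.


|primitive collections| = 14. Relations:

  P = {5,9}:  v_{5} + v_{9} = 0  ⟹  sig = ⟨2 | 0⟩
  P = {2,7}:  v_{2} + v_{7} = v_{6} + v_{9}  ⟹  sig = ⟨2 | 1 1⟩
  P = {3,5}:  v_{3} + v_{5} = v_{4} + v_{6}  ⟹  sig = ⟨2 | 1 1⟩
  P = {8,9}:  v_{8} + v_{9} = v_{1} + v_{6}  ⟹  sig = ⟨2 | 1 1⟩
  P = {2,5}:  v_{2} + v_{5} = v_{1} + v_{4} + 2·v_{6}  ⟹  sig = ⟨2 | 1 1 2⟩
  P = {3,8}:  v_{3} + v_{8} = v_{1} + v_{4} + 2·v_{6}  ⟹  sig = ⟨2 | 1 1 2⟩
  P = {2,8}:  v_{2} + v_{8} = 2·v_{1} + v_{4} + 3·v_{6}  ⟹  sig = ⟨2 | 1 2 3⟩
  P = {1,3,6}:  v_{1} + v_{3} + v_{6} = v_{2}  ⟹  sig = ⟨3 | 1⟩
  P = {1,3,7}:  v_{1} + v_{3} + v_{7} = v_{9}  ⟹  sig = ⟨3 | 1⟩
  P = {1,5,6}:  v_{1} + v_{5} + v_{6} = v_{8}  ⟹  sig = ⟨3 | 1⟩
  P = {4,6,9}:  v_{4} + v_{6} + v_{9} = v_{3}  ⟹  sig = ⟨3 | 1⟩
  P = {4,7,8}:  v_{4} + v_{7} + v_{8} = v_{5}  ⟹  sig = ⟨3 | 1⟩
  P = {2,4,9}:  v_{2} + v_{4} + v_{9} = v_{1} + 2·v_{3}  ⟹  sig = ⟨3 | 1 2⟩
  P = {1,4,6,7}:  v_{1} + v_{4} + v_{6} + v_{7} = 0  ⟹  sig = ⟨4 | 0⟩

Hence PRS(X_Σ) =
{ ⟨2 | 0⟩,  ⟨2 | 1 1⟩ ×3,  ⟨2 | 1 1 2⟩ ×2,  ⟨2 | 1 2 3⟩,  ⟨3 | 1⟩ ×5,  ⟨3 | 1 2⟩,  ⟨4 | 0⟩ }
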